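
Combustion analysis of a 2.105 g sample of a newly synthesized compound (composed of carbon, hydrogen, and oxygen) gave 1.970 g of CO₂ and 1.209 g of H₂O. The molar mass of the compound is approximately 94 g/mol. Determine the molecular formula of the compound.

C2H6O4

mol C = 1.970 g CO₂ ÷ 44.009 g/mol = 0.044764 mol
mol H = 2 × 1.209 g H₂O ÷ 18.015 g/mol = 0.13422 mol
mass O = 2.105 − (0.53766 + 0.13530) = 1.4320 g → mol O = 1.4320 ÷ 15.999 = 0.089509 mol
Divide by the smallest (0.044764 mol): C 1.000, H 2.998, O 2.000
Empirical formula: CH3O2
Empirical-formula mass = 47.03 g/mol; 94 ÷ 47.03 ≈ 2, so the molecular formula is C2H6O4.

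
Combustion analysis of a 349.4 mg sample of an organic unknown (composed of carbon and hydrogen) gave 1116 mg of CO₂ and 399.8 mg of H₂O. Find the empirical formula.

mol C = 1.116 g CO₂ ÷ 44.009 g/mol = 0.025358 mol
mol H = 2 × 0.3998 g H₂O ÷ 18.015 g/mol = 0.044385 mol
Divide by the smallest (0.025358 mol): C 1.000, H 1.750
Multiplying each by 4 gives whole numbers: C 4.00, H 7.00

C4H7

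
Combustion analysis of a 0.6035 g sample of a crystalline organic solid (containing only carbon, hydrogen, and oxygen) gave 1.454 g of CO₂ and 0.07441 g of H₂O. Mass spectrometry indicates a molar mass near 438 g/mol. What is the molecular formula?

mol C = 1.454 g CO₂ ÷ 44.009 g/mol = 0.033039 mol
mol H = 2 × 0.07441 g H₂O ÷ 18.015 g/mol = 0.0082609 mol
mass O = 0.6035 − (0.39683 + 0.0083270) = 0.19835 g → mol O = 0.19835 ÷ 15.999 = 0.012397 mol
Divide by the smallest (0.0082609 mol): C 3.999, H 1.000, O 1.501
Multiplying each by 2 gives whole numbers: C 8.00, H 2.00, O 3.00
Empirical formula: C8H2O3
Empirical-formula mass = 146.10 g/mol; 438 ÷ 146.10 ≈ 3, so the molecular formula is C24H6O9.

C24H6O9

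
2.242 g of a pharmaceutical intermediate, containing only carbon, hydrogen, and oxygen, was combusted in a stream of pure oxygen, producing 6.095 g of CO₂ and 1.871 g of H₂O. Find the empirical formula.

mol C = 6.095 g CO₂ ÷ 44.009 g/mol = 0.13849 mol
mol H = 2 × 1.871 g H₂O ÷ 18.015 g/mol = 0.20772 mol
mass O = 2.242 − (1.6635 + 0.20938) = 0.36917 g → mol O = 0.36917 ÷ 15.999 = 0.023074 mol
Divide by the smallest (0.023074 mol): C 6.002, H 9.002, O 1.000

C6H9O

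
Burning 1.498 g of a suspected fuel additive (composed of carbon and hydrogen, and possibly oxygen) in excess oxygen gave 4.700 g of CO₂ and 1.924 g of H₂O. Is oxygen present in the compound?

mol C = 4.700 g CO₂ ÷ 44.009 g/mol = 0.10680 mol
mol H = 2 × 1.924 g H₂O ÷ 18.015 g/mol = 0.21360 mol
C and H together account for 1.4980 g — essentially the entire 1.498 g sample — so the compound contains no oxygen.

no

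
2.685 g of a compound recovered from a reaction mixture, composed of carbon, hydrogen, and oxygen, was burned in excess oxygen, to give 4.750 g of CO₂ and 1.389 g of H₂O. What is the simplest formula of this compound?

C7H10O5

mol C = 4.750 g CO₂ ÷ 44.009 g/mol = 0.10793 mol
mol H = 2 × 1.389 g H₂O ÷ 18.015 g/mol = 0.15420 mol
mass O = 2.685 − (1.2964 + 0.15544) = 1.2332 g → mol O = 1.2332 ÷ 15.999 = 0.077079 mol
Divide by the smallest (0.077079 mol): C 1.400, H 2.001, O 1.000
Multiplying each by 5 gives whole numbers: C 7.00, H 10.00, O 5.00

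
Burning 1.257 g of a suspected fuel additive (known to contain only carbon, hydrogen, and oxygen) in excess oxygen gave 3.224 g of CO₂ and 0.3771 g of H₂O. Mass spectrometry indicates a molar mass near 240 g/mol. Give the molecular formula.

mol C = 3.224 g CO₂ ÷ 44.009 g/mol = 0.073258 mol
mol H = 2 × 0.3771 g H₂O ÷ 18.015 g/mol = 0.041865 mol
mass O = 1.257 − (0.87990 + 0.042200) = 0.33490 g → mol O = 0.33490 ÷ 15.999 = 0.020933 mol
Divide by the smallest (0.020933 mol): C 3.500, H 2.000, O 1.000
Multiplying each by 2 gives whole numbers: C 7.00, H 4.00, O 2.00
Empirical formula: C7H4O2
Empirical-formula mass = 120.11 g/mol; 240 ÷ 120.11 ≈ 2, so the molecular formula is C14H8O4.

C14H8O4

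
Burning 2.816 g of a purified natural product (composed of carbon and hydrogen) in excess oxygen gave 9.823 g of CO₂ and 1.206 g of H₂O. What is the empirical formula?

mol C = 9.823 g CO₂ ÷ 44.009 g/mol = 0.22320 mol
mol H = 2 × 1.206 g H₂O ÷ 18.015 g/mol = 0.13389 mol
Divide by the smallest (0.13389 mol): C 1.667, H 1.000
Multiplying each by 3 gives whole numbers: C 5.00, H 3.00

C5H3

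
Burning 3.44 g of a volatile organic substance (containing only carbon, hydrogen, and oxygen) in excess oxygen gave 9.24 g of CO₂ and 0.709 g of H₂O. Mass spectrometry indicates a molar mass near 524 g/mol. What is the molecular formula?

mol C = 9.24 g CO₂ ÷ 44.009 g/mol = 0.2100 mol
mol H = 2 × 0.709 g H₂O ÷ 18.015 g/mol = 0.07871 mol
mass O = 3.44 − (2.522 + 0.07934) = 0.8389 g → mol O = 0.8389 ÷ 15.999 = 0.05243 mol
Divide by the smallest (0.05243 mol): C 4.004, H 1.501, O 1.000
Multiplying each by 2 gives whole numbers: C 8.01, H 3.00, O 2.00
Empirical formula: C8H3O2
Empirical-formula mass = 131.11 g/mol; 524 ÷ 131.11 ≈ 4, so the molecular formula is C32H12O8.

C32H12O8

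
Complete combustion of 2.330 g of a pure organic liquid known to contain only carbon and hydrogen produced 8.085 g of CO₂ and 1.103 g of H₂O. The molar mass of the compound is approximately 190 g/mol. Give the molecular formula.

mol C = 8.085 g CO₂ ÷ 44.009 g/mol = 0.18371 mol
mol H = 2 × 1.103 g H₂O ÷ 18.015 g/mol = 0.12245 mol
Divide by the smallest (0.12245 mol): C 1.500, H 1.000
Multiplying each by 2 gives whole numbers: C 3.00, H 2.00
Empirical formula: C3H2
Empirical-formula mass = 38.05 g/mol; 190 ÷ 38.05 ≈ 5, so the molecular formula is C15H10.

C15H10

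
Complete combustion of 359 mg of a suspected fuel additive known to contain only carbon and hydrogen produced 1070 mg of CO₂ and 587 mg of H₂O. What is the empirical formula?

mol C = 1.07 g CO₂ ÷ 44.009 g/mol = 0.02431 mol
mol H = 2 × 0.587 g H₂O ÷ 18.015 g/mol = 0.06517 mol
Divide by the smallest (0.02431 mol): C 1.000, H 2.680
Multiplying each by 3 gives whole numbers: C 3.00, H 8.04

C3H8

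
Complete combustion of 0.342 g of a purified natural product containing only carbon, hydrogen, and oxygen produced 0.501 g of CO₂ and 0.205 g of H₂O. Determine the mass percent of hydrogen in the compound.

mol C = 0.501 g CO₂ ÷ 44.009 g/mol = 0.01138 mol
mol H = 2 × 0.205 g H₂O ÷ 18.015 g/mol = 0.02276 mol
mass O = 0.342 − (0.1367 + 0.02294) = 0.1823 g → mol O = 0.1823 ÷ 15.999 = 0.01140 mol
mass % H = 0.02294 g ÷ 0.342 g × 100%

6.7%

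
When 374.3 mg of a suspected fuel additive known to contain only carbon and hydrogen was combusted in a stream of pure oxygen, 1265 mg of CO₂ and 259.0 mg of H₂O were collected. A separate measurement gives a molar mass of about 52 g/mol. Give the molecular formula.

C4H4

mol C = 1.265 g CO₂ ÷ 44.009 g/mol = 0.028744 mol
mol H = 2 × 0.2590 g H₂O ÷ 18.015 g/mol = 0.028754 mol
Divide by the smallest (0.028744 mol): C 1.000, H 1.000
Empirical formula: CH
Empirical-formula mass = 13.02 g/mol; 52 ÷ 13.02 ≈ 4, so the molecular formula is C4H4.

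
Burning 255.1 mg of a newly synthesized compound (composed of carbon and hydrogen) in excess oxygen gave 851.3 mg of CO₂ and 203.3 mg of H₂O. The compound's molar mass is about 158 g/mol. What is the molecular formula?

mol C = 0.8513 g CO₂ ÷ 44.009 g/mol = 0.019344 mol
mol H = 2 × 0.2033 g H₂O ÷ 18.015 g/mol = 0.022570 mol
Divide by the smallest (0.019344 mol): C 1.000, H 1.167
Multiplying each by 6 gives whole numbers: C 6.00, H 7.00
Empirical formula: C6H7
Empirical-formula mass = 79.12 g/mol; 158 ÷ 79.12 ≈ 2, so the molecular formula is C12H14.

C12H14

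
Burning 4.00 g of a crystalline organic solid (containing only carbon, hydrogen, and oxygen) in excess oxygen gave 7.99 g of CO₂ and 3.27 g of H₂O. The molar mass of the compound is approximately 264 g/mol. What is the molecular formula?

mol C = 7.99 g CO₂ ÷ 44.009 g/mol = 0.1816 mol
mol H = 2 × 3.27 g H₂O ÷ 18.015 g/mol = 0.3630 mol
mass O = 4.00 − (2.181 + 0.3659) = 1.453 g → mol O = 1.453 ÷ 15.999 = 0.09084 mol
Divide by the smallest (0.09084 mol): C 1.999, H 3.996, O 1.000
Empirical formula: C2H4O
Empirical-formula mass = 44.05 g/mol; 264 ÷ 44.05 ≈ 6, so the molecular formula is C12H24O6.

C12H24O6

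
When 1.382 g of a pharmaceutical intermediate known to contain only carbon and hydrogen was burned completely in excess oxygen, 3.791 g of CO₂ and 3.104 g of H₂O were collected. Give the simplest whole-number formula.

mol C = 3.791 g CO₂ ÷ 44.009 g/mol = 0.086141 mol
mol H = 2 × 3.104 g H₂O ÷ 18.015 g/mol = 0.34460 mol
Divide by the smallest (0.086141 mol): C 1.000, H 4.000

CH4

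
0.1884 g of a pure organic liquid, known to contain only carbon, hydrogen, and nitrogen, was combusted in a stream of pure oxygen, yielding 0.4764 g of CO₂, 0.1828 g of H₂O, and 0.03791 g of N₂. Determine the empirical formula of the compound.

C8H15N2

mol C = 0.4764 g CO₂ ÷ 44.009 g/mol = 0.010825 mol
mol H = 2 × 0.1828 g H₂O ÷ 18.015 g/mol = 0.020294 mol
mol N = 2 × 0.03791 g N₂ ÷ 28.014 g/mol = 0.0027065 mol
Divide by the smallest (0.0027065 mol): C 4.000, H 7.498, N 1.000
Multiplying each by 2 gives whole numbers: C 8.00, H 15.00, N 2.00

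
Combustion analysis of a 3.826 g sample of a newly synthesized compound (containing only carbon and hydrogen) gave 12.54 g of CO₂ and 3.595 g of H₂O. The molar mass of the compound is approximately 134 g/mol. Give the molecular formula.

mol C = 12.54 g CO₂ ÷ 44.009 g/mol = 0.28494 mol
mol H = 2 × 3.595 g H₂O ÷ 18.015 g/mol = 0.39911 mol
Divide by the smallest (0.28494 mol): C 1.000, H 1.401
Multiplying each by 5 gives whole numbers: C 5.00, H 7.00
Empirical formula: C5H7
Empirical-formula mass = 67.11 g/mol; 134 ÷ 67.11 ≈ 2, so the molecular formula is C10H14.

C10H14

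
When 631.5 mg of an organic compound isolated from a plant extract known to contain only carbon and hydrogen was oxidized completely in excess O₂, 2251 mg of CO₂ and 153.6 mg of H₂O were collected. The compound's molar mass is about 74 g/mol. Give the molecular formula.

mol C = 2.251 g CO₂ ÷ 44.009 g/mol = 0.051149 mol
mol H = 2 × 0.1536 g H₂O ÷ 18.015 g/mol = 0.017052 mol
Divide by the smallest (0.017052 mol): C 2.999, H 1.000
Empirical formula: C3H
Empirical-formula mass = 37.04 g/mol; 74 ÷ 37.04 ≈ 2, so the molecular formula is C6H2.

C6H2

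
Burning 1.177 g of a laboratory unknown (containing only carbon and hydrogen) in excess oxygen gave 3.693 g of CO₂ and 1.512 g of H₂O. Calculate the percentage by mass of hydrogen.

mol C = 3.693 g CO₂ ÷ 44.009 g/mol = 0.083915 mol
mol H = 2 × 1.512 g H₂O ÷ 18.015 g/mol = 0.16786 mol
mass % H = 0.16920 g ÷ 1.177 g × 100%

14.38%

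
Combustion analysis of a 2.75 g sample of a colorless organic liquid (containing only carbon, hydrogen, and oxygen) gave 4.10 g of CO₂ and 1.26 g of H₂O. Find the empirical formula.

mol C = 4.10 g CO₂ ÷ 44.009 g/mol = 0.09316 mol
mol H = 2 × 1.26 g H₂O ÷ 18.015 g/mol = 0.1399 mol
mass O = 2.75 − (1.119 + 0.1410) = 1.490 g → mol O = 1.490 ÷ 15.999 = 0.09313 mol
Divide by the smallest (0.09313 mol): C 1.000, H 1.502, O 1.000
Multiplying each by 2 gives whole numbers: C 2.00, H 3.00, O 2.00

C2H3O2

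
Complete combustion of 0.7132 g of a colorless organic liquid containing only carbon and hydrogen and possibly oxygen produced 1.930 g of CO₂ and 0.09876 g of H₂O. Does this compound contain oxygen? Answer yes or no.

mol C = 1.930 g CO₂ ÷ 44.009 g/mol = 0.043855 mol
mol H = 2 × 0.09876 g H₂O ÷ 18.015 g/mol = 0.010964 mol
C and H account for only 0.53779 g of the 0.7132 g sample; the remaining 0.17541 g must be oxygen.

yes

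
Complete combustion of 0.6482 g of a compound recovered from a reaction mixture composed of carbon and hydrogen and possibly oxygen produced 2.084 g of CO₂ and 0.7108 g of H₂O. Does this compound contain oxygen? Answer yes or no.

mol C = 2.084 g CO₂ ÷ 44.009 g/mol = 0.047354 mol
mol H = 2 × 0.7108 g H₂O ÷ 18.015 g/mol = 0.078912 mol
C and H together account for 0.64831 g — essentially the entire 0.6482 g sample — so the compound contains no oxygen.

no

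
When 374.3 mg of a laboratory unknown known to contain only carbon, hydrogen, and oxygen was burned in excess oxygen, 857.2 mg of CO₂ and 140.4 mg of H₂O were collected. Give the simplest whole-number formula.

C5H4O2

mol C = 0.8572 g CO₂ ÷ 44.009 g/mol = 0.019478 mol
mol H = 2 × 0.1404 g H₂O ÷ 18.015 g/mol = 0.015587 mol
mass O = 0.3743 − (0.23395 + 0.015712) = 0.12464 g → mol O = 0.12464 ÷ 15.999 = 0.0077905 mol
Divide by the smallest (0.0077905 mol): C 2.500, H 2.001, O 1.000
Multiplying each by 2 gives whole numbers: C 5.00, H 4.00, O 2.00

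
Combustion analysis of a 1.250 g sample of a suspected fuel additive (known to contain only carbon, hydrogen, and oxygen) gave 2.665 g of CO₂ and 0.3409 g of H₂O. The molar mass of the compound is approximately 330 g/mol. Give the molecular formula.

C16H10O8

mol C = 2.665 g CO₂ ÷ 44.009 g/mol = 0.060556 mol
mol H = 2 × 0.3409 g H₂O ÷ 18.015 g/mol = 0.037846 mol
mass O = 1.250 − (0.72734 + 0.038149) = 0.48452 g → mol O = 0.48452 ÷ 15.999 = 0.030284 mol
Divide by the smallest (0.030284 mol): C 2.000, H 1.250, O 1.000
Multiplying each by 4 gives whole numbers: C 8.00, H 5.00, O 4.00
Empirical formula: C8H5O4
Empirical-formula mass = 165.12 g/mol; 330 ÷ 165.12 ≈ 2, so the molecular formula is C16H10O8.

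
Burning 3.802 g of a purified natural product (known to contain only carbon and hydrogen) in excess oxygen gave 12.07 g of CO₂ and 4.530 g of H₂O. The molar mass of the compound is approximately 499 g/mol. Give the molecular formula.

mol C = 12.07 g CO₂ ÷ 44.009 g/mol = 0.27426 mol
mol H = 2 × 4.530 g H₂O ÷ 18.015 g/mol = 0.50291 mol
Divide by the smallest (0.27426 mol): C 1.000, H 1.834
Multiplying each by 6 gives whole numbers: C 6.00, H 11.00
Empirical formula: C6H11
Empirical-formula mass = 83.15 g/mol; 499 ÷ 83.15 ≈ 6, so the molecular formula is C36H66.

C36H66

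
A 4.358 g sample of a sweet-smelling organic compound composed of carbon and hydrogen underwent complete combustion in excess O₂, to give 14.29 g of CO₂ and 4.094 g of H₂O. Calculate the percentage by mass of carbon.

mol C = 14.29 g CO₂ ÷ 44.009 g/mol = 0.32471 mol
mol H = 2 × 4.094 g H₂O ÷ 18.015 g/mol = 0.45451 mol
mass % C = 3.9000 g ÷ 4.358 g × 100%

89.49%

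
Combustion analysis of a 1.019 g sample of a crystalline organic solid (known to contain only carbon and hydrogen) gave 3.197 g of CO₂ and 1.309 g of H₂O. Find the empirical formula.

mol C = 3.197 g CO₂ ÷ 44.009 g/mol = 0.072644 mol
mol H = 2 × 1.309 g H₂O ÷ 18.015 g/mol = 0.14532 mol
Divide by the smallest (0.072644 mol): C 1.000, H 2.000

CH2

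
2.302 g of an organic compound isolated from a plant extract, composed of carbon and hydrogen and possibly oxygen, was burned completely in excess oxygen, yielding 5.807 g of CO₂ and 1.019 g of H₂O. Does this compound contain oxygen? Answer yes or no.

mol C = 5.807 g CO₂ ÷ 44.009 g/mol = 0.13195 mol
mol H = 2 × 1.019 g H₂O ÷ 18.015 g/mol = 0.11313 mol
C and H account for only 1.6989 g of the 2.302 g sample; the remaining 0.60311 g must be oxygen.

yes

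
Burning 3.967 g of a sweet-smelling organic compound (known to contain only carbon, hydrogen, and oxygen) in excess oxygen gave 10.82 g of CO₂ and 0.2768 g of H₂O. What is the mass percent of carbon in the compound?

mol C = 10.82 g CO₂ ÷ 44.009 g/mol = 0.24586 mol
mol H = 2 × 0.2768 g H₂O ÷ 18.015 g/mol = 0.030730 mol
mass O = 3.967 − (2.9530 + 0.030976) = 0.98301 g → mol O = 0.98301 ÷ 15.999 = 0.061442 mol
mass % C = 2.9530 g ÷ 3.967 g × 100%

74.44%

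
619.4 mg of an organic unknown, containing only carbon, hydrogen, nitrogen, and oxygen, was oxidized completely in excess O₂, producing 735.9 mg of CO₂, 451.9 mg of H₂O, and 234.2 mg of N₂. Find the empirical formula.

mol C = 0.7359 g CO₂ ÷ 44.009 g/mol = 0.016722 mol
mol H = 2 × 0.4519 g H₂O ÷ 18.015 g/mol = 0.050169 mol
mol N = 2 × 0.2342 g N₂ ÷ 28.014 g/mol = 0.016720 mol
mass O = 0.6194 − (0.20084 + 0.050571 + 0.23420) = 0.13379 g → mol O = 0.13379 ÷ 15.999 = 0.0083622 mol
Divide by the smallest (0.0083622 mol): C 2.000, H 6.000, N 2.000, O 1.000

C2H6N2O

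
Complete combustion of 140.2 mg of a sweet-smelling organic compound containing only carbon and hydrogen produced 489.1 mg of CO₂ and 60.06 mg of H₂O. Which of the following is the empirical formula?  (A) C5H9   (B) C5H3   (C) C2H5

(B) C5H3

mol C = 0.4891 g CO₂ ÷ 44.009 g/mol = 0.011114 mol
mol H = 2 × 0.06006 g H₂O ÷ 18.015 g/mol = 0.0066678 mol
Divide by the smallest (0.0066678 mol): C 1.667, H 1.000
Multiplying each by 3 gives whole numbers: C 5.00, H 3.00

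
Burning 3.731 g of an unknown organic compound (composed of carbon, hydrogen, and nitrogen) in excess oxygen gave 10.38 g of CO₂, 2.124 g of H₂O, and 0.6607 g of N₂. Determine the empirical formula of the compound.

mol C = 10.38 g CO₂ ÷ 44.009 g/mol = 0.23586 mol
mol H = 2 × 2.124 g H₂O ÷ 18.015 g/mol = 0.23580 mol
mol N = 2 × 0.6607 g N₂ ÷ 28.014 g/mol = 0.047169 mol
Divide by the smallest (0.047169 mol): C 5.000, H 4.999, N 1.000

C5H5N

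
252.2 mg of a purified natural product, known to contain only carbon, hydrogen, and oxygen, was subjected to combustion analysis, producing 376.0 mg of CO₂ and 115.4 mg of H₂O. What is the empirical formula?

C2H3O2

mol C = 0.3760 g CO₂ ÷ 44.009 g/mol = 0.0085437 mol
mol H = 2 × 0.1154 g H₂O ÷ 18.015 g/mol = 0.012812 mol
mass O = 0.2522 − (0.10262 + 0.012914) = 0.13667 g → mol O = 0.13667 ÷ 15.999 = 0.0085423 mol
Divide by the smallest (0.0085423 mol): C 1.000, H 1.500, O 1.000
Multiplying each by 2 gives whole numbers: C 2.00, H 3.00, O 2.00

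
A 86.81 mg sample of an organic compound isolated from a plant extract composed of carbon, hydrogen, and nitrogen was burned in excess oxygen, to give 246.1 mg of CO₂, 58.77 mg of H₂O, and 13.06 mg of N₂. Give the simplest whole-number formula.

mol C = 0.2461 g CO₂ ÷ 44.009 g/mol = 0.0055920 mol
mol H = 2 × 0.05877 g H₂O ÷ 18.015 g/mol = 0.0065246 mol
mol N = 2 × 0.01306 g N₂ ÷ 28.014 g/mol = 0.00093239 mol
Divide by the smallest (0.00093239 mol): C 5.998, H 6.998, N 1.000

C6H7N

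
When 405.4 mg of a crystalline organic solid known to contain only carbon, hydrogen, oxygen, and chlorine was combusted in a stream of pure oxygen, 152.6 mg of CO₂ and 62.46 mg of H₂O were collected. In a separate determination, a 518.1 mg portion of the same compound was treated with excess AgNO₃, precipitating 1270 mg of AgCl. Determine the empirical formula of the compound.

CH2Cl2O2

mol C = 0.1526 g CO₂ ÷ 44.009 g/mol = 0.0034675 mol
mol H = 2 × 0.06246 g H₂O ÷ 18.015 g/mol = 0.0069342 mol
From the AgCl data: mol Cl per gram of compound = (1.270 ÷ 143.318) ÷ 0.5181 = 0.017104 mol/g, so in the 0.4054 g combustion sample mol Cl = 0.0069338 mol
mass O = 0.4054 − (0.041648 + 0.0069897 + 0.24580) = 0.11096 g → mol O = 0.11096 ÷ 15.999 = 0.0069353 mol
Divide by the smallest (0.0034675 mol): C 1.000, H 2.000, Cl 2.000, O 2.000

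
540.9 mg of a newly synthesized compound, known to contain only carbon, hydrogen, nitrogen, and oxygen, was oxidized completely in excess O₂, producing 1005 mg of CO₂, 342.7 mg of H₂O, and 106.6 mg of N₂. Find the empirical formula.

mol C = 1.005 g CO₂ ÷ 44.009 g/mol = 0.022836 mol
mol H = 2 × 0.3427 g H₂O ÷ 18.015 g/mol = 0.038046 mol
mol N = 2 × 0.1066 g N₂ ÷ 28.014 g/mol = 0.0076105 mol
mass O = 0.5409 − (0.27429 + 0.038350 + 0.10660) = 0.12166 g → mol O = 0.12166 ÷ 15.999 = 0.0076044 mol
Divide by the smallest (0.0076044 mol): C 3.003, H 5.003, N 1.001, O 1.000

C3H5NO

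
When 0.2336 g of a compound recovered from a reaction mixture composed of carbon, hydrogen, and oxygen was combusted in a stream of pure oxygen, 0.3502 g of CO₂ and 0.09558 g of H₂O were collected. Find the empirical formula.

C3H4O3

mol C = 0.3502 g CO₂ ÷ 44.009 g/mol = 0.0079575 mol
mol H = 2 × 0.09558 g H₂O ÷ 18.015 g/mol = 0.010611 mol
mass O = 0.2336 − (0.095577 + 0.010696) = 0.12733 g → mol O = 0.12733 ÷ 15.999 = 0.0079584 mol
Divide by the smallest (0.0079575 mol): C 1.000, H 1.333, O 1.000
Multiplying each by 3 gives whole numbers: C 3.00, H 4.00, O 3.00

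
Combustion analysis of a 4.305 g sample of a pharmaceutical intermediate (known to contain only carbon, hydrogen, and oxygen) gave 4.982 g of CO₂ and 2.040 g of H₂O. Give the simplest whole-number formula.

C2H4O3

mol C = 4.982 g CO₂ ÷ 44.009 g/mol = 0.11320 mol
mol H = 2 × 2.040 g H₂O ÷ 18.015 g/mol = 0.22648 mol
mass O = 4.305 − (1.3597 + 0.22829) = 2.7170 g → mol O = 2.7170 ÷ 15.999 = 0.16982 mol
Divide by the smallest (0.11320 mol): C 1.000, H 2.001, O 1.500
Multiplying each by 2 gives whole numbers: C 2.00, H 4.00, O 3.00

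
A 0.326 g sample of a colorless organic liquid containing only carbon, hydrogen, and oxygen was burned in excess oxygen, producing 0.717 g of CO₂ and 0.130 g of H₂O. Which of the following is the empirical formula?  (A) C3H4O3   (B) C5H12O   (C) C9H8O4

mol C = 0.717 g CO₂ ÷ 44.009 g/mol = 0.01629 mol
mol H = 2 × 0.130 g H₂O ÷ 18.015 g/mol = 0.01443 mol
mass O = 0.326 − (0.1957 + 0.01455) = 0.1158 g → mol O = 0.1158 ÷ 15.999 = 0.007236 mol
Divide by the smallest (0.007236 mol): C 2.252, H 1.995, O 1.000
Multiplying each by 4 gives whole numbers: C 9.01, H 7.98, O 4.00

(C) C9H8O4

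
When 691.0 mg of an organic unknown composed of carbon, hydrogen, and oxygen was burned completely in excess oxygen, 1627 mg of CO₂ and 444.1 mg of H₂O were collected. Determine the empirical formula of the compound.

C3H4O

mol C = 1.627 g CO₂ ÷ 44.009 g/mol = 0.036970 mol
mol H = 2 × 0.4441 g H₂O ÷ 18.015 g/mol = 0.049303 mol
mass O = 0.6910 − (0.44404 + 0.049698) = 0.19726 g → mol O = 0.19726 ÷ 15.999 = 0.012329 mol
Divide by the smallest (0.012329 mol): C 2.998, H 3.999, O 1.000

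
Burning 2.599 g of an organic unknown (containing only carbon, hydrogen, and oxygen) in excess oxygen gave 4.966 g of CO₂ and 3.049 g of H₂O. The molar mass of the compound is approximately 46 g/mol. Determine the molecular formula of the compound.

mol C = 4.966 g CO₂ ÷ 44.009 g/mol = 0.11284 mol
mol H = 2 × 3.049 g H₂O ÷ 18.015 g/mol = 0.33850 mol
mass O = 2.599 − (1.3553 + 0.34120) = 0.90247 g → mol O = 0.90247 ÷ 15.999 = 0.056408 mol
Divide by the smallest (0.056408 mol): C 2.000, H 6.001, O 1.000
Empirical formula: C2H6O
Empirical-formula mass = 46.07 g/mol; 46 ÷ 46.07 ≈ 1, so the molecular formula is C2H6O.

C2H6O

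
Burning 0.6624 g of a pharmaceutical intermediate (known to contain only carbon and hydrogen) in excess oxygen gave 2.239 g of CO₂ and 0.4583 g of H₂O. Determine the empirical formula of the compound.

mol C = 2.239 g CO₂ ÷ 44.009 g/mol = 0.050876 mol
mol H = 2 × 0.4583 g H₂O ÷ 18.015 g/mol = 0.050880 mol
Divide by the smallest (0.050876 mol): C 1.000, H 1.000

CH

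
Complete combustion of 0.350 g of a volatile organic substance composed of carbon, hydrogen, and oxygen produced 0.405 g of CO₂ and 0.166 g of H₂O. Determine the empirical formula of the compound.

mol C = 0.405 g CO₂ ÷ 44.009 g/mol = 0.009203 mol
mol H = 2 × 0.166 g H₂O ÷ 18.015 g/mol = 0.01843 mol
mass O = 0.350 − (0.1105 + 0.01858) = 0.2209 g → mol O = 0.2209 ÷ 15.999 = 0.01381 mol
Divide by the smallest (0.009203 mol): C 1.000, H 2.003, O 1.500
Multiplying each by 2 gives whole numbers: C 2.00, H 4.01, O 3.00

C2H4O3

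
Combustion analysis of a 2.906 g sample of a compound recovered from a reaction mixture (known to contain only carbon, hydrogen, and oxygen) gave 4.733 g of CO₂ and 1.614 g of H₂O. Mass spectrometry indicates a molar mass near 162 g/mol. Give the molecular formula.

mol C = 4.733 g CO₂ ÷ 44.009 g/mol = 0.10755 mol
mol H = 2 × 1.614 g H₂O ÷ 18.015 g/mol = 0.17918 mol
mass O = 2.906 − (1.2917 + 0.18062) = 1.4336 g → mol O = 1.4336 ÷ 15.999 = 0.089608 mol
Divide by the smallest (0.089608 mol): C 1.200, H 2.000, O 1.000
Multiplying each by 5 gives whole numbers: C 6.00, H 10.00, O 5.00
Empirical formula: C6H10O5
Empirical-formula mass = 162.14 g/mol; 162 ÷ 162.14 ≈ 1, so the molecular formula is C6H10O5.

C6H10O5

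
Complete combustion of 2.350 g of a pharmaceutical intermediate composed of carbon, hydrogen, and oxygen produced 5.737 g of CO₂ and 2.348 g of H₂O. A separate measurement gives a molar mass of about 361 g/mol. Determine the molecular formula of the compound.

C20H40O5

mol C = 5.737 g CO₂ ÷ 44.009 g/mol = 0.13036 mol
mol H = 2 × 2.348 g H₂O ÷ 18.015 g/mol = 0.26067 mol
mass O = 2.350 − (1.5658 + 0.26276) = 0.52149 g → mol O = 0.52149 ÷ 15.999 = 0.032595 mol
Divide by the smallest (0.032595 mol): C 3.999, H 7.997, O 1.000
Empirical formula: C4H8O
Empirical-formula mass = 72.11 g/mol; 361 ÷ 72.11 ≈ 5, so the molecular formula is C20H40O5.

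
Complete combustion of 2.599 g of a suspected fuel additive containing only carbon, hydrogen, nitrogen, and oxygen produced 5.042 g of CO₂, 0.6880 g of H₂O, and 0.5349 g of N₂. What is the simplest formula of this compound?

mol C = 5.042 g CO₂ ÷ 44.009 g/mol = 0.11457 mol
mol H = 2 × 0.6880 g H₂O ÷ 18.015 g/mol = 0.076381 mol
mol N = 2 × 0.5349 g N₂ ÷ 28.014 g/mol = 0.038188 mol
mass O = 2.599 − (1.3761 + 0.076992 + 0.53490) = 0.61104 g → mol O = 0.61104 ÷ 15.999 = 0.038192 mol
Divide by the smallest (0.038188 mol): C 3.000, H 2.000, N 1.000, O 1.000

C3H2NO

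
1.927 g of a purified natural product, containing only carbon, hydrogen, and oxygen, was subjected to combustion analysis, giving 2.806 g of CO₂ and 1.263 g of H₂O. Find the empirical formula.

mol C = 2.806 g CO₂ ÷ 44.009 g/mol = 0.063760 mol
mol H = 2 × 1.263 g H₂O ÷ 18.015 g/mol = 0.14022 mol
mass O = 1.927 − (0.76582 + 0.14134) = 1.0198 g → mol O = 1.0198 ÷ 15.999 = 0.063744 mol
Divide by the smallest (0.063744 mol): C 1.000, H 2.200, O 1.000
Multiplying each by 5 gives whole numbers: C 5.00, H 11.00, O 5.00

C5H11O5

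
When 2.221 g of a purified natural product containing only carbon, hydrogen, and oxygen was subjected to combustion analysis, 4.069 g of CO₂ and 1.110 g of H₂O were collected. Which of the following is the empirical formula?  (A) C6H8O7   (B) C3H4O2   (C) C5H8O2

mol C = 4.069 g CO₂ ÷ 44.009 g/mol = 0.092458 mol
mol H = 2 × 1.110 g H₂O ÷ 18.015 g/mol = 0.12323 mol
mass O = 2.221 − (1.1105 + 0.12422) = 0.98627 g → mol O = 0.98627 ÷ 15.999 = 0.061645 mol
Divide by the smallest (0.061645 mol): C 1.500, H 1.999, O 1.000
Multiplying each by 2 gives whole numbers: C 3.00, H 4.00, O 2.00

(B) C3H4O2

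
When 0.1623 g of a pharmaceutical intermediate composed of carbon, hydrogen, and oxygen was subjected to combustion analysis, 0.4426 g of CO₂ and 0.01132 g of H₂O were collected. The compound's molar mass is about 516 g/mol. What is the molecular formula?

C32H4O8

mol C = 0.4426 g CO₂ ÷ 44.009 g/mol = 0.010057 mol
mol H = 2 × 0.01132 g H₂O ÷ 18.015 g/mol = 0.0012567 mol
mass O = 0.1623 − (0.12080 + 0.0012668) = 0.040238 g → mol O = 0.040238 ÷ 15.999 = 0.0025150 mol
Divide by the smallest (0.0012567 mol): C 8.003, H 1.000, O 2.001
Empirical formula: C8HO2
Empirical-formula mass = 129.09 g/mol; 516 ÷ 129.09 ≈ 4, so the molecular formula is C32H4O8.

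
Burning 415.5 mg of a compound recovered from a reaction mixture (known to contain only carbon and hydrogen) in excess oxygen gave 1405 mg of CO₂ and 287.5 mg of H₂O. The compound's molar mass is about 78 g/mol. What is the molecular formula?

mol C = 1.405 g CO₂ ÷ 44.009 g/mol = 0.031925 mol
mol H = 2 × 0.2875 g H₂O ÷ 18.015 g/mol = 0.031918 mol
Divide by the smallest (0.031918 mol): C 1.000, H 1.000
Empirical formula: CH
Empirical-formula mass = 13.02 g/mol; 78 ÷ 13.02 ≈ 6, so the molecular formula is C6H6.

C6H6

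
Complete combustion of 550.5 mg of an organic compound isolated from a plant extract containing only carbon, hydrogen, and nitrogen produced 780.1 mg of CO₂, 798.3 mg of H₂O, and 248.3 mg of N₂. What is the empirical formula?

mol C = 0.7801 g CO₂ ÷ 44.009 g/mol = 0.017726 mol
mol H = 2 × 0.7983 g H₂O ÷ 18.015 g/mol = 0.088626 mol
mol N = 2 × 0.2483 g N₂ ÷ 28.014 g/mol = 0.017727 mol
Divide by the smallest (0.017726 mol): C 1.000, H 5.000, N 1.000

CH5N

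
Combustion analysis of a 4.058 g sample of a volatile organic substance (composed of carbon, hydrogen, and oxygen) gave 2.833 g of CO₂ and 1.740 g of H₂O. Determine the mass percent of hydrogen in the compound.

4.80%

mol C = 2.833 g CO₂ ÷ 44.009 g/mol = 0.064373 mol
mol H = 2 × 1.740 g H₂O ÷ 18.015 g/mol = 0.19317 mol
mass O = 4.058 − (0.77319 + 0.19472) = 3.0901 g → mol O = 3.0901 ÷ 15.999 = 0.19314 mol
mass % H = 0.19472 g ÷ 4.058 g × 100%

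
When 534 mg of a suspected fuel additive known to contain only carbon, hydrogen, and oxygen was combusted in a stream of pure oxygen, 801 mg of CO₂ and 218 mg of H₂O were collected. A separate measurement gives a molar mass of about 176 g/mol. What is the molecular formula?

mol C = 0.801 g CO₂ ÷ 44.009 g/mol = 0.01820 mol
mol H = 2 × 0.218 g H₂O ÷ 18.015 g/mol = 0.02420 mol
mass O = 0.534 − (0.2186 + 0.02440) = 0.2910 g → mol O = 0.2910 ÷ 15.999 = 0.01819 mol
Divide by the smallest (0.01819 mol): C 1.001, H 1.331, O 1.000
Multiplying each by 3 gives whole numbers: C 3.00, H 3.99, O 3.00
Empirical formula: C3H4O3
Empirical-formula mass = 88.06 g/mol; 176 ÷ 88.06 ≈ 2, so the molecular formula is C6H8O6.

C6H8O6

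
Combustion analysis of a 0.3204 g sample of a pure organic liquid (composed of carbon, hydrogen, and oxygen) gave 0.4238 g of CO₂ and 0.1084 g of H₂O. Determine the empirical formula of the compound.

C4H5O5

mol C = 0.4238 g CO₂ ÷ 44.009 g/mol = 0.0096298 mol
mol H = 2 × 0.1084 g H₂O ÷ 18.015 g/mol = 0.012034 mol
mass O = 0.3204 − (0.11566 + 0.012131) = 0.19261 g → mol O = 0.19261 ÷ 15.999 = 0.012039 mol
Divide by the smallest (0.0096298 mol): C 1.000, H 1.250, O 1.250
Multiplying each by 4 gives whole numbers: C 4.00, H 5.00, O 5.00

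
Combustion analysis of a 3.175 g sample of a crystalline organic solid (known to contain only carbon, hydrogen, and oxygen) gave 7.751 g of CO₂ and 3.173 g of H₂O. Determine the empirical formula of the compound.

mol C = 7.751 g CO₂ ÷ 44.009 g/mol = 0.17612 mol
mol H = 2 × 3.173 g H₂O ÷ 18.015 g/mol = 0.35226 mol
mass O = 3.175 − (2.1154 + 0.35508) = 0.70451 g → mol O = 0.70451 ÷ 15.999 = 0.044034 mol
Divide by the smallest (0.044034 mol): C 4.000, H 8.000, O 1.000

C4H8O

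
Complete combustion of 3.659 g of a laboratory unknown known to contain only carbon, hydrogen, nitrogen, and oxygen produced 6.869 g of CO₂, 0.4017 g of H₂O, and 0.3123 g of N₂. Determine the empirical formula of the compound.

mol C = 6.869 g CO₂ ÷ 44.009 g/mol = 0.15608 mol
mol H = 2 × 0.4017 g H₂O ÷ 18.015 g/mol = 0.044596 mol
mol N = 2 × 0.3123 g N₂ ÷ 28.014 g/mol = 0.022296 mol
mass O = 3.659 − (1.8747 + 0.044953 + 0.31230) = 1.4270 g → mol O = 1.4270 ÷ 15.999 = 0.089196 mol
Divide by the smallest (0.022296 mol): C 7.000, H 2.000, N 1.000, O 4.001

C7H2NO4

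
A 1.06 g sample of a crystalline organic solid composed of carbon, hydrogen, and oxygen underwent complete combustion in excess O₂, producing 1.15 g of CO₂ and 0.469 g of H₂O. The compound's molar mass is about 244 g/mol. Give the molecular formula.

mol C = 1.15 g CO₂ ÷ 44.009 g/mol = 0.02613 mol
mol H = 2 × 0.469 g H₂O ÷ 18.015 g/mol = 0.05207 mol
mass O = 1.06 − (0.3139 + 0.05248) = 0.6937 g → mol O = 0.6937 ÷ 15.999 = 0.04336 mol
Divide by the smallest (0.02613 mol): C 1.000, H 1.993, O 1.659
Multiplying each by 3 gives whole numbers: C 3.00, H 5.98, O 4.98
Empirical formula: C3H6O5
Empirical-formula mass = 122.08 g/mol; 244 ÷ 122.08 ≈ 2, so the molecular formula is C6H12O10.

C6H12O10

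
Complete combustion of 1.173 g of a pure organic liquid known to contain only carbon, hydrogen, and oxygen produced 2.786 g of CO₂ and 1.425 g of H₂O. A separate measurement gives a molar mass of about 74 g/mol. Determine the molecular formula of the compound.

C4H10O

mol C = 2.786 g CO₂ ÷ 44.009 g/mol = 0.063305 mol
mol H = 2 × 1.425 g H₂O ÷ 18.015 g/mol = 0.15820 mol
mass O = 1.173 − (0.76036 + 0.15947) = 0.25317 g → mol O = 0.25317 ÷ 15.999 = 0.015824 mol
Divide by the smallest (0.015824 mol): C 4.000, H 9.997, O 1.000
Empirical formula: C4H10O
Empirical-formula mass = 74.12 g/mol; 74 ÷ 74.12 ≈ 1, so the molecular formula is C4H10O.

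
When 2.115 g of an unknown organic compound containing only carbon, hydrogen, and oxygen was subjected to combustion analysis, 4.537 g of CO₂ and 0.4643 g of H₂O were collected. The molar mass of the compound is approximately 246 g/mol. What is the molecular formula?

mol C = 4.537 g CO₂ ÷ 44.009 g/mol = 0.10309 mol
mol H = 2 × 0.4643 g H₂O ÷ 18.015 g/mol = 0.051546 mol
mass O = 2.115 − (1.2382 + 0.051958) = 0.82480 g → mol O = 0.82480 ÷ 15.999 = 0.051553 mol
Divide by the smallest (0.051546 mol): C 2.000, H 1.000, O 1.000
Empirical formula: C2HO
Empirical-formula mass = 41.03 g/mol; 246 ÷ 41.03 ≈ 6, so the molecular formula is C12H6O6.

C12H6O6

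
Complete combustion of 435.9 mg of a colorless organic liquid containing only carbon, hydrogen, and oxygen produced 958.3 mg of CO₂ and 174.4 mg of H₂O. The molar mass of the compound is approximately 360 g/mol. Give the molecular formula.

C18H16O8

mol C = 0.9583 g CO₂ ÷ 44.009 g/mol = 0.021775 mol
mol H = 2 × 0.1744 g H₂O ÷ 18.015 g/mol = 0.019362 mol
mass O = 0.4359 − (0.26154 + 0.019517) = 0.15484 g → mol O = 0.15484 ÷ 15.999 = 0.0096783 mol
Divide by the smallest (0.0096783 mol): C 2.250, H 2.001, O 1.000
Multiplying each by 4 gives whole numbers: C 9.00, H 8.00, O 4.00
Empirical formula: C9H8O4
Empirical-formula mass = 180.16 g/mol; 360 ÷ 180.16 ≈ 2, so the molecular formula is C18H16O8.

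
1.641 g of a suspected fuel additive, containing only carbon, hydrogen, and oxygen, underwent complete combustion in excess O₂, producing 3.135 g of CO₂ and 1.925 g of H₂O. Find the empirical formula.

C2H6O

mol C = 3.135 g CO₂ ÷ 44.009 g/mol = 0.071235 mol
mol H = 2 × 1.925 g H₂O ÷ 18.015 g/mol = 0.21371 mol
mass O = 1.641 − (0.85561 + 0.21542) = 0.56997 g → mol O = 0.56997 ÷ 15.999 = 0.035625 mol
Divide by the smallest (0.035625 mol): C 2.000, H 5.999, O 1.000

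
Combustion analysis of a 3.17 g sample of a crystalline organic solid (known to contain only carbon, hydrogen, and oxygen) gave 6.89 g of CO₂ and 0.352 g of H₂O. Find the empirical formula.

C4HO2

mol C = 6.89 g CO₂ ÷ 44.009 g/mol = 0.1566 mol
mol H = 2 × 0.352 g H₂O ÷ 18.015 g/mol = 0.03908 mol
mass O = 3.17 − (1.880 + 0.03939) = 1.250 g → mol O = 1.250 ÷ 15.999 = 0.07814 mol
Divide by the smallest (0.03908 mol): C 4.006, H 1.000, O 2.000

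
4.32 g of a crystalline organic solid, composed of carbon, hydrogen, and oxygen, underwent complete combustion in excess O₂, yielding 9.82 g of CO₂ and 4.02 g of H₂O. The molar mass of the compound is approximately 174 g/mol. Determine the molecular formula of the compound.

C9H18O3

mol C = 9.82 g CO₂ ÷ 44.009 g/mol = 0.2231 mol
mol H = 2 × 4.02 g H₂O ÷ 18.015 g/mol = 0.4463 mol
mass O = 4.32 − (2.680 + 0.4499) = 1.190 g → mol O = 1.190 ÷ 15.999 = 0.07438 mol
Divide by the smallest (0.07438 mol): C 3.000, H 6.000, O 1.000
Empirical formula: C3H6O
Empirical-formula mass = 58.08 g/mol; 174 ÷ 58.08 ≈ 3, so the molecular formula is C9H18O3.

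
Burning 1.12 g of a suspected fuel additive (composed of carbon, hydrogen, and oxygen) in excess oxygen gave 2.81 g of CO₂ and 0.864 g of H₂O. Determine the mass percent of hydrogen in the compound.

8.6%

mol C = 2.81 g CO₂ ÷ 44.009 g/mol = 0.06385 mol
mol H = 2 × 0.864 g H₂O ÷ 18.015 g/mol = 0.09592 mol
mass O = 1.12 − (0.7669 + 0.09669) = 0.2564 g → mol O = 0.2564 ÷ 15.999 = 0.01603 mol
mass % H = 0.09669 g ÷ 1.12 g × 100%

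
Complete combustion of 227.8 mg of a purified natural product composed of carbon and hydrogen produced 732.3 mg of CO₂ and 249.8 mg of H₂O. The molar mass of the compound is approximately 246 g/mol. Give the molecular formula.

C18H30

mol C = 0.7323 g CO₂ ÷ 44.009 g/mol = 0.016640 mol
mol H = 2 × 0.2498 g H₂O ÷ 18.015 g/mol = 0.027732 mol
Divide by the smallest (0.016640 mol): C 1.000, H 1.667
Multiplying each by 3 gives whole numbers: C 3.00, H 5.00
Empirical formula: C3H5
Empirical-formula mass = 41.07 g/mol; 246 ÷ 41.07 ≈ 6, so the molecular formula is C18H30.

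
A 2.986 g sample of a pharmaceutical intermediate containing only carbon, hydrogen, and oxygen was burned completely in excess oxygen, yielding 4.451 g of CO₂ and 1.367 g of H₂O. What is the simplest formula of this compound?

mol C = 4.451 g CO₂ ÷ 44.009 g/mol = 0.10114 mol
mol H = 2 × 1.367 g H₂O ÷ 18.015 g/mol = 0.15176 mol
mass O = 2.986 − (1.2148 + 0.15298) = 1.6183 g → mol O = 1.6183 ÷ 15.999 = 0.10115 mol
Divide by the smallest (0.10114 mol): C 1.000, H 1.501, O 1.000
Multiplying each by 2 gives whole numbers: C 2.00, H 3.00, O 2.00

C2H3O2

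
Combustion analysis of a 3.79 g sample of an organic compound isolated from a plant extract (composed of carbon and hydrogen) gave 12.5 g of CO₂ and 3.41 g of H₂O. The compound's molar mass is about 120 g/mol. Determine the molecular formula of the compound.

mol C = 12.5 g CO₂ ÷ 44.009 g/mol = 0.2840 mol
mol H = 2 × 3.41 g H₂O ÷ 18.015 g/mol = 0.3786 mol
Divide by the smallest (0.2840 mol): C 1.000, H 1.333
Multiplying each by 3 gives whole numbers: C 3.00, H 4.00
Empirical formula: C3H4
Empirical-formula mass = 40.06 g/mol; 120 ÷ 40.06 ≈ 3, so the molecular formula is C9H12.

C9H12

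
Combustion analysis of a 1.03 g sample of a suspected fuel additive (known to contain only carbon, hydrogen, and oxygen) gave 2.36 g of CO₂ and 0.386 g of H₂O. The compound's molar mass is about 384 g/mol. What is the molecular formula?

C20H16O8

mol C = 2.36 g CO₂ ÷ 44.009 g/mol = 0.05363 mol
mol H = 2 × 0.386 g H₂O ÷ 18.015 g/mol = 0.04285 mol
mass O = 1.03 − (0.6441 + 0.04320) = 0.3427 g → mol O = 0.3427 ÷ 15.999 = 0.02142 mol
Divide by the smallest (0.02142 mol): C 2.503, H 2.001, O 1.000
Multiplying each by 2 gives whole numbers: C 5.01, H 4.00, O 2.00
Empirical formula: C5H4O2
Empirical-formula mass = 96.08 g/mol; 384 ÷ 96.08 ≈ 4, so the molecular formula is C20H16O8.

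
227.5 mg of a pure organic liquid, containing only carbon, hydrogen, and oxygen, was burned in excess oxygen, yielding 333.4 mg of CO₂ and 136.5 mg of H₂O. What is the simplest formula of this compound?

CH2O

mol C = 0.3334 g CO₂ ÷ 44.009 g/mol = 0.0075757 mol
mol H = 2 × 0.1365 g H₂O ÷ 18.015 g/mol = 0.015154 mol
mass O = 0.2275 − (0.090992 + 0.015275) = 0.12123 g → mol O = 0.12123 ÷ 15.999 = 0.0075775 mol
Divide by the smallest (0.0075757 mol): C 1.000, H 2.000, O 1.000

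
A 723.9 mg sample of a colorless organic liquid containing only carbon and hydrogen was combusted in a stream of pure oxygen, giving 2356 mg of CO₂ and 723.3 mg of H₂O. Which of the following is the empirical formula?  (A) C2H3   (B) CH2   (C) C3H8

(A) C2H3

mol C = 2.356 g CO₂ ÷ 44.009 g/mol = 0.053535 mol
mol H = 2 × 0.7233 g H₂O ÷ 18.015 g/mol = 0.080300 mol
Divide by the smallest (0.053535 mol): C 1.000, H 1.500
Multiplying each by 2 gives whole numbers: C 2.00, H 3.00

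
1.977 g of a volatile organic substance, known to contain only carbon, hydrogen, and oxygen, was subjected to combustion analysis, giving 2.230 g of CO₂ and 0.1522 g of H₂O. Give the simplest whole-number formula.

C3HO5

mol C = 2.230 g CO₂ ÷ 44.009 g/mol = 0.050671 mol
mol H = 2 × 0.1522 g H₂O ÷ 18.015 g/mol = 0.016897 mol
mass O = 1.977 − (0.60861 + 0.017032) = 1.3514 g → mol O = 1.3514 ÷ 15.999 = 0.084465 mol
Divide by the smallest (0.016897 mol): C 2.999, H 1.000, O 4.999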